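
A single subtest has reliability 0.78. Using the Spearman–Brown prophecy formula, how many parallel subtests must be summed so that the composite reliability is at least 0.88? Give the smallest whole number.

k ≥ ρ*(1−ρ₁)/(ρ₁(1−ρ*)) = 0.88·0.22 / (0.78·0.12) = 2.068.
Smallest integer k = 3.

3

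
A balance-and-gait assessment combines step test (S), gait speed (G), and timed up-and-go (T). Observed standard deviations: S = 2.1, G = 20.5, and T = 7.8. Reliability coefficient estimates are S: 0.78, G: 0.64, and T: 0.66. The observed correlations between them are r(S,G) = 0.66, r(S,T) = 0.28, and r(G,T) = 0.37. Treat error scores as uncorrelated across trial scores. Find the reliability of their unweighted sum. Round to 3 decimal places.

Var(S+G+T) = 2.1² + 20.5² + 7.8² + 2·[2.1·20.5·0.66 + 2.1·7.8·0.28 + 20.5·7.8·0.37] = 485.5 + 184.325 = 669.825.
Under uncorrelated errors the observed covariances equal the true-score covariances, so only the own-variance terms attenuate.
True-score variance = [2.1²·0.78 + 20.5²·0.64 + 7.8²·0.66] + 184.325 = 312.554 + 184.325 = 496.879.
Reliability = 496.879 / 669.825 = 0.742.

0.742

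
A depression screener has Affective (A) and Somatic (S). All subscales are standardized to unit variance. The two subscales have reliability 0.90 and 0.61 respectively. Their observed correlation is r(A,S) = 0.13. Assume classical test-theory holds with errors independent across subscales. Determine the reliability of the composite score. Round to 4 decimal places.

0.7832

Var(A+S) = 2 + 2·[0.13] = 2 + 0.26 = 2.26.
Under uncorrelated errors the observed covariances equal the true-score covariances, so only the own-variance terms attenuate.
True-score variance = [0.90 + 0.61] + 0.26 = 1.51 + 0.26 = 1.77.
Reliability = 1.77 / 2.26 = 0.7832.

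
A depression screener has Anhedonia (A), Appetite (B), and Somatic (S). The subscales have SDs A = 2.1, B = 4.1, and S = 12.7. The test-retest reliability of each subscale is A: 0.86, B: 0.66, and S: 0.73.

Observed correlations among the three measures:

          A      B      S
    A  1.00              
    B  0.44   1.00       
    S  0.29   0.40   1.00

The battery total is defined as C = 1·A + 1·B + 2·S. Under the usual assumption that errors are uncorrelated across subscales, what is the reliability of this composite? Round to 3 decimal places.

0.771

Var(C) = 2.1² + 4.1² + 2²·12.7² + 2·[2.1·4.1·0.44 + 2·2.1·12.7·0.29 + 2·4.1·12.7·0.40] = 666.38 + 121.826 = 788.206.
With uncorrelated errors the cross-covariances are all true-score covariance, so they carry over unchanged; only the diagonal terms shrink to ρᵢσᵢ².
True-score variance = [2.1²·0.86 + 4.1²·0.66 + 2²·12.7²·0.73] + 121.826 = 485.854 + 121.826 = 607.68.
Reliability = 607.68 / 788.206 = 0.771.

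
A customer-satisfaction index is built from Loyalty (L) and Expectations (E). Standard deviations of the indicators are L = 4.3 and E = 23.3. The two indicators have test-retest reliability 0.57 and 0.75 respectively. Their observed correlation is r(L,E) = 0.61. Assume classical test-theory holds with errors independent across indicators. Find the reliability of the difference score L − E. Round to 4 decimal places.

Var(L−E) = 4.3² + 23.3² − 2·4.3·23.3·0.61 = 561.38 − 122.232 = 439.148.
With uncorrelated errors the cross-covariances are all true-score covariance, so they carry over unchanged; only the diagonal terms shrink to ρᵢσᵢ².
True-score variance = [4.3²·0.57 + 23.3²·0.75] − 122.232 = 417.707 − 122.232 = 295.475.
Reliability = 295.475 / 439.148 = 0.6728.

0.6728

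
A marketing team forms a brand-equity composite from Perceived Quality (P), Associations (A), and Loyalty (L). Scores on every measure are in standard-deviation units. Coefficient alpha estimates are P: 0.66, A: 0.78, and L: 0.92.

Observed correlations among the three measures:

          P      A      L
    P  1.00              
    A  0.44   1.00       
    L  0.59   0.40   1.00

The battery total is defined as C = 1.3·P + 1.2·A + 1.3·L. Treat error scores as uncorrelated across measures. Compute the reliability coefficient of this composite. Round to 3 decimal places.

Var(C) = 1.3² + 1.2² + 1.3² + 2·[1.56·0.44 + 1.69·0.59 + 1.56·0.40] = 4.82 + 4.615 = 9.435.
With uncorrelated errors the cross-covariances are all true-score covariance, so they carry over unchanged; only the diagonal terms shrink to ρᵢσᵢ².
True-score variance = [1.3²·0.66 + 1.2²·0.78 + 1.3²·0.92] + 4.615 = 3.7934 + 4.615 = 8.4084.
Reliability = 8.4084 / 9.435 = 0.891.

0.891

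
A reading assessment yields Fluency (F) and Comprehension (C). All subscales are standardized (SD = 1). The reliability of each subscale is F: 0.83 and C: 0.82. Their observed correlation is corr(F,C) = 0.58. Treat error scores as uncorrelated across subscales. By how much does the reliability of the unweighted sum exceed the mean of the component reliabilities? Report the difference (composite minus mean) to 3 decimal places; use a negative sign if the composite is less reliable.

Var(sum) = 2 + 1.16 = 3.16; true-score variance = 1.65 + 1.16 = 2.81; composite reliability = 0.8892.
Mean component reliability = 0.8250.
Difference = 0.8892 − 0.8250 = 0.064.

0.064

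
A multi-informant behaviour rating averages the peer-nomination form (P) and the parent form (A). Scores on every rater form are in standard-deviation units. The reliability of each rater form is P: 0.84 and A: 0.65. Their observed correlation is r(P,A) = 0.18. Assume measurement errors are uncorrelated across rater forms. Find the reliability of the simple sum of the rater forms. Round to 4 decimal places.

0.7839

Var(P+A) = 2 + 2·[0.18] = 2 + 0.36 = 2.36.
Because errors are independent across components, Cov(Tᵢ,Tⱼ) = Cov(Xᵢ,Xⱼ); the off-diagonal part of the true-score variance is the same as above.
True-score variance = [0.84 + 0.65] + 0.36 = 1.49 + 0.36 = 1.85.
Reliability = 1.85 / 2.36 = 0.7839.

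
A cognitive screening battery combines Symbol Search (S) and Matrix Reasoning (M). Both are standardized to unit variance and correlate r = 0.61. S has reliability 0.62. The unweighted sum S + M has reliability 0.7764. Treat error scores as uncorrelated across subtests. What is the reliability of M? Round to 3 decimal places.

0.660

Var(S+M) = 2 + 2·0.61 = 3.220.
True-score variance = ρ_S + ρ_M + 2·0.61, so 0.7764 = (0.62 + ρ_M + 1.22) / 3.220.
ρ_M = 0.7764·3.220 − 0.62 − 1.22 = 0.660.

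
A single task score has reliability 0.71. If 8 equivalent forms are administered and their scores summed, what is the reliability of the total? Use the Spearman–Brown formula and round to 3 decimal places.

ρ_k = kρ / (1 + (k−1)ρ) = 8·0.71 / (1 + 7·0.71) = 5.680 / 5.970 = 0.951.

0.951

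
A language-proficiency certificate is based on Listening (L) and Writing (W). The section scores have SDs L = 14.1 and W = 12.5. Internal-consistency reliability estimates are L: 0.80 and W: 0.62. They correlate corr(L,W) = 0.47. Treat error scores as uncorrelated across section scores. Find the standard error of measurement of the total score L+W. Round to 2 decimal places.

9.96

Var(total) = 355.06 + 165.675 = 520.735.
True-score variance = 255.923 + 165.675 = 421.598, so reliability = 0.8096.
Error variance = 520.735 − 421.598 = 99.137; SEM = √99.137 = 9.96.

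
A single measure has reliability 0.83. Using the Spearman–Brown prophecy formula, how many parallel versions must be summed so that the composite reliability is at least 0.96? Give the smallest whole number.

k ≥ ρ*(1−ρ₁)/(ρ₁(1−ρ*)) = 0.96·0.17 / (0.83·0.04) = 4.916.
Smallest integer k = 5.

5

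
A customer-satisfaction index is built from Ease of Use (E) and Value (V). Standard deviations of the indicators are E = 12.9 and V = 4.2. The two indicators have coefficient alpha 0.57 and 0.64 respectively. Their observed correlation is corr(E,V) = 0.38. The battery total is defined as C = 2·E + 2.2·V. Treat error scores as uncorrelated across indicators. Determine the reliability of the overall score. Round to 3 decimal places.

0.660

Var(C) = 2²·12.9² + 2.2²·4.2² + 2·[4.4·12.9·4.2·0.38] = 751.018 + 181.178 = 932.196.
Because errors are independent across components, Cov(Tᵢ,Tⱼ) = Cov(Xᵢ,Xⱼ); the off-diagonal part of the true-score variance is the same as above.
True-score variance = [2²·12.9²·0.57 + 2.2²·4.2²·0.64] + 181.178 = 434.056 + 181.178 = 615.234.
Reliability = 615.234 / 932.196 = 0.660.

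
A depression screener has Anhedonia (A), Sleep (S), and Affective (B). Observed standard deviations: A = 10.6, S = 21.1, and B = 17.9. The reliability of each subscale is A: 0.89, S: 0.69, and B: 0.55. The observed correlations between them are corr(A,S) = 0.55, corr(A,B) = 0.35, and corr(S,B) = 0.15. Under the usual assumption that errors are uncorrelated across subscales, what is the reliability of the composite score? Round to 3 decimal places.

0.785

Var(A+S+B) = 10.6² + 21.1² + 17.9² + 2·[10.6·21.1·0.55 + 10.6·17.9·0.35 + 21.1·17.9·0.15] = 877.98 + 492.151 = 1370.13.
Because errors are independent across components, Cov(Tᵢ,Tⱼ) = Cov(Xᵢ,Xⱼ); the off-diagonal part of the true-score variance is the same as above.
True-score variance = [10.6²·0.89 + 21.1²·0.69 + 17.9²·0.55] + 492.151 = 583.421 + 492.151 = 1075.57.
Reliability = 1075.57 / 1370.13 = 0.785.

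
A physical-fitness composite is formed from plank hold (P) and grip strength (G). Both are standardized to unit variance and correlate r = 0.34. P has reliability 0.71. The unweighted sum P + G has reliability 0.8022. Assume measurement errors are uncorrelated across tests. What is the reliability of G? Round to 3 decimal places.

0.760

Var(P+G) = 2 + 2·0.34 = 2.680.
True-score variance = ρ_P + ρ_G + 2·0.34, so 0.8022 = (0.71 + ρ_G + 0.68) / 2.680.
ρ_G = 0.8022·2.680 − 0.71 − 0.68 = 0.760.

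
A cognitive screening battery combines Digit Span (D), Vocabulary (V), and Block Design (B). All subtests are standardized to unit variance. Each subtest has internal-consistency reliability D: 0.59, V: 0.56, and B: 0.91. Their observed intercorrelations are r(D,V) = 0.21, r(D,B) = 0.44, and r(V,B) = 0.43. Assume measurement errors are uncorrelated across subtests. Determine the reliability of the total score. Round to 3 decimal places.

Var(D+V+B) = 3 + 2·[0.21 + 0.44 + 0.43] = 3 + 2.16 = 5.16.
Because errors are independent across components, Cov(Tᵢ,Tⱼ) = Cov(Xᵢ,Xⱼ); the off-diagonal part of the true-score variance is the same as above.
True-score variance = [0.59 + 0.56 + 0.91] + 2.16 = 2.06 + 2.16 = 4.22.
Reliability = 4.22 / 5.16 = 0.818.

0.818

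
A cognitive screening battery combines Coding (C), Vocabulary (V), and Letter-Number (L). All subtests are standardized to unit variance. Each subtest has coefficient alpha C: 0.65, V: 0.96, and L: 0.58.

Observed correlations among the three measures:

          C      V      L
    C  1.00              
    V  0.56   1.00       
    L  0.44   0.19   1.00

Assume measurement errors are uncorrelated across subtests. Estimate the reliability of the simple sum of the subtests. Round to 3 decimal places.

0.849

Var(C+V+L) = 3 + 2·[0.56 + 0.44 + 0.19] = 3 + 2.38 = 5.38.
With uncorrelated errors the cross-covariances are all true-score covariance, so they carry over unchanged; only the diagonal terms shrink to ρᵢσᵢ².
True-score variance = [0.65 + 0.96 + 0.58] + 2.38 = 2.19 + 2.38 = 4.57.
Reliability = 4.57 / 5.38 = 0.849.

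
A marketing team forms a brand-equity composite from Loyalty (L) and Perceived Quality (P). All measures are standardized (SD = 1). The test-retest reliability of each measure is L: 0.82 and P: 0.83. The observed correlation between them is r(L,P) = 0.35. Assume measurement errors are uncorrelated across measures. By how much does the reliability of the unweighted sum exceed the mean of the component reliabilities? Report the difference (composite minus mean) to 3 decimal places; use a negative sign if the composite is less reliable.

Var(sum) = 2 + 0.7 = 2.7; true-score variance = 1.65 + 0.7 = 2.35; composite reliability = 0.8704.
Mean component reliability = 0.8250.
Difference = 0.8704 − 0.8250 = 0.045.

0.045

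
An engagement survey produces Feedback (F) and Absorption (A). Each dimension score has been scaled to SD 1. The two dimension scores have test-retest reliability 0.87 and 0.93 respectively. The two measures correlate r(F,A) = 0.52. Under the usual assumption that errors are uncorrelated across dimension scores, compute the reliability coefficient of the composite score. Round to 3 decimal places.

Var(F+A) = 2 + 2·[0.52] = 2 + 1.04 = 3.04.
Under uncorrelated errors the observed covariances equal the true-score covariances, so only the own-variance terms attenuate.
True-score variance = [0.87 + 0.93] + 1.04 = 1.8 + 1.04 = 2.84.
Reliability = 2.84 / 3.04 = 0.934.

0.934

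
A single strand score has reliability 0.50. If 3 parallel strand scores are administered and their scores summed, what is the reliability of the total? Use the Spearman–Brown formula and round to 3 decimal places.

ρ_k = kρ / (1 + (k−1)ρ) = 3·0.50 / (1 + 2·0.50) = 1.500 / 2.000 = 0.750.

0.750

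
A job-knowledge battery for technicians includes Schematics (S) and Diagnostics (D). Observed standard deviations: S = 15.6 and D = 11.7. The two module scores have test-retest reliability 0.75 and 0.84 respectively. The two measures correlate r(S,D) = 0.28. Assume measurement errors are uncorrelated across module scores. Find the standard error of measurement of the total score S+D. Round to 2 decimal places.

Var(total) = 380.25 + 102.211 = 482.461.
True-score variance = 297.508 + 102.211 = 399.719, so reliability = 0.8285.
Error variance = 482.461 − 399.719 = 82.7424; SEM = √82.7424 = 9.10.

9.10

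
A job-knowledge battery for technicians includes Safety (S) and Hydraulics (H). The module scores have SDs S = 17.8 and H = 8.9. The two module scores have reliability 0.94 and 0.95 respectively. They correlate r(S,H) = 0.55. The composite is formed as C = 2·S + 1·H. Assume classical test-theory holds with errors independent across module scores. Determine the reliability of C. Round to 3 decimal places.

0.953

Var(C) = 2²·17.8² + 8.9² + 2·[2·17.8·8.9·0.55] = 1346.57 + 348.524 = 1695.09.
With uncorrelated errors the cross-covariances are all true-score covariance, so they carry over unchanged; only the diagonal terms shrink to ρᵢσᵢ².
True-score variance = [2²·17.8²·0.94 + 8.9²·0.95] + 348.524 = 1266.57 + 348.524 = 1615.09.
Reliability = 1615.09 / 1695.09 = 0.953.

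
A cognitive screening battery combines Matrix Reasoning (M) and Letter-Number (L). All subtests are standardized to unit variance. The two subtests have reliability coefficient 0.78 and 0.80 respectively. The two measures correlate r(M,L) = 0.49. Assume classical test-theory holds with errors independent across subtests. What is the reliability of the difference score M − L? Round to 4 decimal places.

0.5882

Var(M−L) = 1 + 1 − 2·0.49 = 2 − 0.98 = 1.02.
Under uncorrelated errors the observed covariances equal the true-score covariances, so only the own-variance terms attenuate.
True-score variance = [0.78 + 0.80] − 0.98 = 1.58 − 0.98 = 0.6.
Reliability = 0.6 / 1.02 = 0.5882.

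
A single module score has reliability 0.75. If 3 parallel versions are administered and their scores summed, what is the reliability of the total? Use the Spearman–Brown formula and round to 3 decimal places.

ρ_k = kρ / (1 + (k−1)ρ) = 3·0.75 / (1 + 2·0.75) = 2.250 / 2.500 = 0.900.

0.900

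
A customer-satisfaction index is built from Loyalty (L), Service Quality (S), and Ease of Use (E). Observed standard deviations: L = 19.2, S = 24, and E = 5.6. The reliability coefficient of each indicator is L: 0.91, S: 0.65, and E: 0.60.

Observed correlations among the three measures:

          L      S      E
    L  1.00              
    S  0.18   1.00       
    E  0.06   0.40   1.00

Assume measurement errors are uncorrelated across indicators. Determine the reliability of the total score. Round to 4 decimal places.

0.8041

Var(L+S+E) = 19.2² + 24² + 5.6² + 2·[19.2·24·0.18 + 19.2·5.6·0.06 + 24·5.6·0.40] = 976 + 286.31 = 1262.31.
With uncorrelated errors the cross-covariances are all true-score covariance, so they carry over unchanged; only the diagonal terms shrink to ρᵢσᵢ².
True-score variance = [19.2²·0.91 + 24²·0.65 + 5.6²·0.60] + 286.31 = 728.678 + 286.31 = 1014.99.
Reliability = 1014.99 / 1262.31 = 0.8041.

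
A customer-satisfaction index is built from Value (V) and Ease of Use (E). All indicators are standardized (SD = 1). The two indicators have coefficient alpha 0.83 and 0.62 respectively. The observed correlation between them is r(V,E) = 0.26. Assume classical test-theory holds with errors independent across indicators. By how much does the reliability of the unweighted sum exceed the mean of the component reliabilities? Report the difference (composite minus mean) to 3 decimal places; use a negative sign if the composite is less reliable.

0.057

Var(sum) = 2 + 0.52 = 2.52; true-score variance = 1.45 + 0.52 = 1.97; composite reliability = 0.7817.
Mean component reliability = 0.7250.
Difference = 0.7817 − 0.7250 = 0.057.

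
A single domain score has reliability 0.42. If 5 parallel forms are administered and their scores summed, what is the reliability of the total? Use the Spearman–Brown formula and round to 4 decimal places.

0.7836

ρ_k = kρ / (1 + (k−1)ρ) = 5·0.42 / (1 + 4·0.42) = 2.100 / 2.680 = 0.7836.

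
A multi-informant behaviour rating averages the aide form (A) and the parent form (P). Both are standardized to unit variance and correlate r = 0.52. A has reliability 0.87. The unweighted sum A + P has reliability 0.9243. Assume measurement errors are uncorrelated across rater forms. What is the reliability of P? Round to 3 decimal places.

Var(A+P) = 2 + 2·0.52 = 3.040.
True-score variance = ρ_A + ρ_P + 2·0.52, so 0.9243 = (0.87 + ρ_P + 1.04) / 3.040.
ρ_P = 0.9243·3.040 − 0.87 − 1.04 = 0.900.

0.900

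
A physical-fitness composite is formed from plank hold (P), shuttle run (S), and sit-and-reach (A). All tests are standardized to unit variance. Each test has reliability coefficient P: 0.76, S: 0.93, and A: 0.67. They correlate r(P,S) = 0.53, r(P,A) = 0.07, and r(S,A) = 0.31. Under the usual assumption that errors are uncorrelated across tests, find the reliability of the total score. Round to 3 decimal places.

Var(P+S+A) = 3 + 2·[0.53 + 0.07 + 0.31] = 3 + 1.82 = 4.82.
Under uncorrelated errors the observed covariances equal the true-score covariances, so only the own-variance terms attenuate.
True-score variance = [0.76 + 0.93 + 0.67] + 1.82 = 2.36 + 1.82 = 4.18.
Reliability = 4.18 / 4.82 = 0.867.

0.867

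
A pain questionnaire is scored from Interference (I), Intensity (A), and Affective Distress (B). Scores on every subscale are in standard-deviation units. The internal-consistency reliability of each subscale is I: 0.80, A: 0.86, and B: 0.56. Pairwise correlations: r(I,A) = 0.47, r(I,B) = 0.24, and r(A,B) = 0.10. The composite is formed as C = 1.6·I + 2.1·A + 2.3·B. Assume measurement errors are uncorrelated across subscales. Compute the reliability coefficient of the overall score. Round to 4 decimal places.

Var(C) = 1.6² + 2.1² + 2.3² + 2·[3.36·0.47 + 3.68·0.24 + 4.83·0.10] = 12.26 + 5.8908 = 18.1508.
Under uncorrelated errors the observed covariances equal the true-score covariances, so only the own-variance terms attenuate.
True-score variance = [1.6²·0.80 + 2.1²·0.86 + 2.3²·0.56] + 5.8908 = 8.803 + 5.8908 = 14.6938.
Reliability = 14.6938 / 18.1508 = 0.8095.

0.8095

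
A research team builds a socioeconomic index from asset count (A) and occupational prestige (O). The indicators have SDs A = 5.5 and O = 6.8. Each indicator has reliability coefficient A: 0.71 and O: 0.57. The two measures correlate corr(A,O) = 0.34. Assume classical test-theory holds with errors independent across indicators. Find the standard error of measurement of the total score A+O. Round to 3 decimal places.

Var(total) = 76.49 + 25.432 = 101.922.
True-score variance = 47.8343 + 25.432 = 73.2663, so reliability = 0.7188.
Error variance = 101.922 − 73.2663 = 28.6557; SEM = √28.6557 = 5.353.

5.353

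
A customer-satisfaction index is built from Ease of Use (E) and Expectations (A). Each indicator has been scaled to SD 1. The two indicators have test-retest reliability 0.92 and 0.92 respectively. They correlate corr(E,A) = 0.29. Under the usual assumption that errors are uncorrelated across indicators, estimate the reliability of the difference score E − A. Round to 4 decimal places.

0.8873

Var(E−A) = 1 + 1 − 2·0.29 = 2 − 0.58 = 1.42.
Because errors are independent across components, Cov(Tᵢ,Tⱼ) = Cov(Xᵢ,Xⱼ); the off-diagonal part of the true-score variance is the same as above.
True-score variance = [0.92 + 0.92] − 0.58 = 1.84 − 0.58 = 1.26.
Reliability = 1.26 / 1.42 = 0.8873.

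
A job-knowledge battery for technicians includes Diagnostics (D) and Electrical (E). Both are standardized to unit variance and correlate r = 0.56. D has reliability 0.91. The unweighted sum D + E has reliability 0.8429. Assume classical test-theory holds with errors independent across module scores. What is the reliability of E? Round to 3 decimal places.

Var(D+E) = 2 + 2·0.56 = 3.120.
True-score variance = ρ_D + ρ_E + 2·0.56, so 0.8429 = (0.91 + ρ_E + 1.12) / 3.120.
ρ_E = 0.8429·3.120 − 0.91 − 1.12 = 0.600.

0.600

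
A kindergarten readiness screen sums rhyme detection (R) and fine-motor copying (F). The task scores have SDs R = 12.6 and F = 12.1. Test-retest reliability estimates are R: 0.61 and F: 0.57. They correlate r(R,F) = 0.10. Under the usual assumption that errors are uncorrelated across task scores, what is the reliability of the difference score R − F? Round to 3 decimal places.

0.545

Var(R−F) = 12.6² + 12.1² − 2·12.6·12.1·0.10 = 305.17 − 30.492 = 274.678.
Under uncorrelated errors the observed covariances equal the true-score covariances, so only the own-variance terms attenuate.
True-score variance = [12.6²·0.61 + 12.1²·0.57] − 30.492 = 180.297 − 30.492 = 149.805.
Reliability = 149.805 / 274.678 = 0.545.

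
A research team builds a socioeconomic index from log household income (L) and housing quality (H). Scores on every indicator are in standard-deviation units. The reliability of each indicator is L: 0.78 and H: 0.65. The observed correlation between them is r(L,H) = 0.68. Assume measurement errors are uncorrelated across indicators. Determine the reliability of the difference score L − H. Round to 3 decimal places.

Var(L−H) = 1 + 1 − 2·0.68 = 2 − 1.36 = 0.64.
Under uncorrelated errors the observed covariances equal the true-score covariances, so only the own-variance terms attenuate.
True-score variance = [0.78 + 0.65] − 1.36 = 1.43 − 1.36 = 0.07.
Reliability = 0.07 / 0.64 = 0.109.

0.109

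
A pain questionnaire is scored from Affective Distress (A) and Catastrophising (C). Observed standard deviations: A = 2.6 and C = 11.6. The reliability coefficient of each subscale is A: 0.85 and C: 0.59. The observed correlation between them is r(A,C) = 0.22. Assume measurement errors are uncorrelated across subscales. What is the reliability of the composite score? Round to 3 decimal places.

Var(A+C) = 2.6² + 11.6² + 2·[2.6·11.6·0.22] = 141.32 + 13.2704 = 154.59.
With uncorrelated errors the cross-covariances are all true-score covariance, so they carry over unchanged; only the diagonal terms shrink to ρᵢσᵢ².
True-score variance = [2.6²·0.85 + 11.6²·0.59] + 13.2704 = 85.1364 + 13.2704 = 98.4068.
Reliability = 98.4068 / 154.59 = 0.637.

0.637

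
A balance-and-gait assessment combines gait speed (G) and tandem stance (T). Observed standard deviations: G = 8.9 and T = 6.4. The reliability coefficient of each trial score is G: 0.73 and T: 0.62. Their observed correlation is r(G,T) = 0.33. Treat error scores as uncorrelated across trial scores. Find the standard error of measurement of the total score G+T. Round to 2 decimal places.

6.08

Var(total) = 120.17 + 37.5936 = 157.764.
True-score variance = 83.2185 + 37.5936 = 120.812, so reliability = 0.7658.
Error variance = 157.764 − 120.812 = 36.9515; SEM = √36.9515 = 6.08.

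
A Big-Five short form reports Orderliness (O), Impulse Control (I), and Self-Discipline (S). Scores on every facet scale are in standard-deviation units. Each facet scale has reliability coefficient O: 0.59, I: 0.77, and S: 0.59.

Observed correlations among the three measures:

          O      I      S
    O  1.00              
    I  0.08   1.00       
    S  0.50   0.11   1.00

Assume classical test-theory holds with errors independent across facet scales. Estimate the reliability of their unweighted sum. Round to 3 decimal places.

0.760

Var(O+I+S) = 3 + 2·[0.08 + 0.50 + 0.11] = 3 + 1.38 = 4.38.
Because errors are independent across components, Cov(Tᵢ,Tⱼ) = Cov(Xᵢ,Xⱼ); the off-diagonal part of the true-score variance is the same as above.
True-score variance = [0.59 + 0.77 + 0.59] + 1.38 = 1.95 + 1.38 = 3.33.
Reliability = 3.33 / 4.38 = 0.760.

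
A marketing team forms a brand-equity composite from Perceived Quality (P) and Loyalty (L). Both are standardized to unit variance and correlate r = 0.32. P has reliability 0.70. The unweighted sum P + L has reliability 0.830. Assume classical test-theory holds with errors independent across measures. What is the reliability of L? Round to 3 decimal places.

Var(P+L) = 2 + 2·0.32 = 2.640.
True-score variance = ρ_P + ρ_L + 2·0.32, so 0.830 = (0.70 + ρ_L + 0.64) / 2.640.
ρ_L = 0.830·2.640 − 0.70 − 0.64 = 0.851.

0.851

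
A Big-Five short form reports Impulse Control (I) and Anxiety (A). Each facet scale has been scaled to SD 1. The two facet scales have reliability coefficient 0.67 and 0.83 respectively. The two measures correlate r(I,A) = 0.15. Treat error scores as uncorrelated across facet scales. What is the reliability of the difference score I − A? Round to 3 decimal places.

Var(I−A) = 1 + 1 − 2·0.15 = 2 − 0.3 = 1.7.
Because errors are independent across components, Cov(Tᵢ,Tⱼ) = Cov(Xᵢ,Xⱼ); the off-diagonal part of the true-score variance is the same as above.
True-score variance = [0.67 + 0.83] − 0.3 = 1.5 − 0.3 = 1.2.
Reliability = 1.2 / 1.7 = 0.706.

0.706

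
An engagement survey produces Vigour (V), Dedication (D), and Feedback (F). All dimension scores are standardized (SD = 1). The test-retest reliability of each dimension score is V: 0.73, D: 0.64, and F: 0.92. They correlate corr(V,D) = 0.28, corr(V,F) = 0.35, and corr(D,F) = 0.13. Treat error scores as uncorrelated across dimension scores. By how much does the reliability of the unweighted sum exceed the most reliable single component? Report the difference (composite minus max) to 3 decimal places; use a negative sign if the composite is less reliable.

-0.077

Var(sum) = 3 + 1.52 = 4.52; true-score variance = 2.29 + 1.52 = 3.81; composite reliability = 0.8429.
Max component reliability = 0.9200.
Difference = 0.8429 − 0.9200 = -0.077.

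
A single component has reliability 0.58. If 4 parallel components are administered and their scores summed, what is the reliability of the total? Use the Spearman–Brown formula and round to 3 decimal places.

ρ_k = kρ / (1 + (k−1)ρ) = 4·0.58 / (1 + 3·0.58) = 2.320 / 2.740 = 0.847.

0.847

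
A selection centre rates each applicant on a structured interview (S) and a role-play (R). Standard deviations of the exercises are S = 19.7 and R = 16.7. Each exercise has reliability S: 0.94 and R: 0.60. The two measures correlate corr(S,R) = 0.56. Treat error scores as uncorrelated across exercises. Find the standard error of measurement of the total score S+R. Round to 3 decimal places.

Var(total) = 666.98 + 368.469 = 1035.45.
True-score variance = 532.139 + 368.469 = 900.607, so reliability = 0.8698.
Error variance = 1035.45 − 900.607 = 134.841; SEM = √134.841 = 11.612.

11.612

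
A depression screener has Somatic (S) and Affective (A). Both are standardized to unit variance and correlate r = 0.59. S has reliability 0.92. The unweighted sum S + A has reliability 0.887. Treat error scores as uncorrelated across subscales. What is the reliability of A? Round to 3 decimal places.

Var(S+A) = 2 + 2·0.59 = 3.180.
True-score variance = ρ_S + ρ_A + 2·0.59, so 0.887 = (0.92 + ρ_A + 1.18) / 3.180.
ρ_A = 0.887·3.180 − 0.92 − 1.18 = 0.721.

0.721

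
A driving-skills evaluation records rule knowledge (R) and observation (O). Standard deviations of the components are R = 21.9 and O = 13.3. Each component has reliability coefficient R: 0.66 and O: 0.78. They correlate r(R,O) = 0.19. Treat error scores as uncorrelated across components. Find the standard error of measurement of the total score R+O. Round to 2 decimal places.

Var(total) = 656.5 + 110.683 = 767.183.
True-score variance = 454.517 + 110.683 = 565.199, so reliability = 0.7367.
Error variance = 767.183 − 565.199 = 201.983; SEM = √201.983 = 14.21.

14.21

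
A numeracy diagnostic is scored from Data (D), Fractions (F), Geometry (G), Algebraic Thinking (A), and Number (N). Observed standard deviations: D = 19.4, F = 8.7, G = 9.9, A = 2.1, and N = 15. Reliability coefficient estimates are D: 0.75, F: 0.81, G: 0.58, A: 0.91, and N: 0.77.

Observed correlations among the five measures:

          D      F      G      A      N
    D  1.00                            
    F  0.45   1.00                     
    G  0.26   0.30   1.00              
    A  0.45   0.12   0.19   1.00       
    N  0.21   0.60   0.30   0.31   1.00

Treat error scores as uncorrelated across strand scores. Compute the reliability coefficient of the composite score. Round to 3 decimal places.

Var(D+F+G+A+N) = 19.4² + 8.7² + 9.9² + 2.1² + 15² + 2·[19.4·8.7·0.45 + 19.4·9.9·0.26 + 19.4·2.1·0.45 + 19.4·15·0.21 + 8.7·9.9·0.30 + 8.7·2.1·0.12 + 8.7·15·0.60 + 9.9·2.1·0.19 + 9.9·15·0.30 + 2.1·15·0.31] = 779.47 + 739.852 = 1519.32.
Because errors are independent across components, Cov(Tᵢ,Tⱼ) = Cov(Xᵢ,Xⱼ); the off-diagonal part of the true-score variance is the same as above.
True-score variance = [19.4²·0.75 + 8.7²·0.81 + 9.9²·0.58 + 2.1²·0.91 + 15²·0.77] + 739.852 = 577.688 + 739.852 = 1317.54.
Reliability = 1317.54 / 1519.32 = 0.867.

0.867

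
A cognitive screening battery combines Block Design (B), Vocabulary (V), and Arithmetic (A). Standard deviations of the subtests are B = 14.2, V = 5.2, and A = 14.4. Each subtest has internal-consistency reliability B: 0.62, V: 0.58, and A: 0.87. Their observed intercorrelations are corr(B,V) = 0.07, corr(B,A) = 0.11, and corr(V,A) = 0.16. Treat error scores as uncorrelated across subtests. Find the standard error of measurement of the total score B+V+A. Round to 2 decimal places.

10.72

Var(total) = 436.04 + 79.2848 = 515.325.
True-score variance = 321.103 + 79.2848 = 400.388, so reliability = 0.7770.
Error variance = 515.325 − 400.388 = 114.937; SEM = √114.937 = 10.72.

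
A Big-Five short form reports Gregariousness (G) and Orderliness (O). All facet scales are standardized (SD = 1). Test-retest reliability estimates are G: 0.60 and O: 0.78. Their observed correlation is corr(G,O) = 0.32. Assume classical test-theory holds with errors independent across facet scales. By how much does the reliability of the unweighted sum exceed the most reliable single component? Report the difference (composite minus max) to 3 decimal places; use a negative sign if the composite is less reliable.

Var(sum) = 2 + 0.64 = 2.64; true-score variance = 1.38 + 0.64 = 2.02; composite reliability = 0.7652.
Max component reliability = 0.7800.
Difference = 0.7652 − 0.7800 = -0.015.

-0.015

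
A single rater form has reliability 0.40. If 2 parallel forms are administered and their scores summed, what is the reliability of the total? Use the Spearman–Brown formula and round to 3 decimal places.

ρ_k = kρ / (1 + (k−1)ρ) = 2·0.40 / (1 + 1·0.40) = 0.800 / 1.400 = 0.571.

0.571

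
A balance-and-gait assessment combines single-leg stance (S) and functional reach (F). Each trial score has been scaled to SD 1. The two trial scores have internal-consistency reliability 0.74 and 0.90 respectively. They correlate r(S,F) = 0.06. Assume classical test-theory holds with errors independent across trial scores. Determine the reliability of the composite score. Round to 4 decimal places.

Var(S+F) = 2 + 2·[0.06] = 2 + 0.12 = 2.12.
Under uncorrelated errors the observed covariances equal the true-score covariances, so only the own-variance terms attenuate.
True-score variance = [0.74 + 0.90] + 0.12 = 1.64 + 0.12 = 1.76.
Reliability = 1.76 / 2.12 = 0.8302.

0.8302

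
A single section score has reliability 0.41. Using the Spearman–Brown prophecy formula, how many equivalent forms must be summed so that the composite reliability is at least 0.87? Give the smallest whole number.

10

k ≥ ρ*(1−ρ₁)/(ρ₁(1−ρ*)) = 0.87·0.59 / (0.41·0.13) = 9.630.
Smallest integer k = 10.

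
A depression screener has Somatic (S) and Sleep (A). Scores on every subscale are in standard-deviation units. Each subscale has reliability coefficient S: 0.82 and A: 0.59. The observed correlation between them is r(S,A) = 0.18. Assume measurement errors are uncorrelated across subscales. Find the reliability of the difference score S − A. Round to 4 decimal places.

0.6402

Var(S−A) = 1 + 1 − 2·0.18 = 2 − 0.36 = 1.64.
Because errors are independent across components, Cov(Tᵢ,Tⱼ) = Cov(Xᵢ,Xⱼ); the off-diagonal part of the true-score variance is the same as above.
True-score variance = [0.82 + 0.59] − 0.36 = 1.41 − 0.36 = 1.05.
Reliability = 1.05 / 1.64 = 0.6402.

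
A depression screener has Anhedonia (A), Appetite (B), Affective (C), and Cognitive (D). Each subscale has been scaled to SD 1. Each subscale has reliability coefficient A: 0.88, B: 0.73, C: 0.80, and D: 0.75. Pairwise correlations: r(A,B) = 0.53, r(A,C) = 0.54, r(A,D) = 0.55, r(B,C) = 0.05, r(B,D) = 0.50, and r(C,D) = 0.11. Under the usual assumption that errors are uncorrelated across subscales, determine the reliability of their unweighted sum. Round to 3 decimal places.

Var(A+B+C+D) = 4 + 2·[0.53 + 0.54 + 0.55 + 0.05 + 0.50 + 0.11] = 4 + 4.56 = 8.56.
With uncorrelated errors the cross-covariances are all true-score covariance, so they carry over unchanged; only the diagonal terms shrink to ρᵢσᵢ².
True-score variance = [0.88 + 0.73 + 0.80 + 0.75] + 4.56 = 3.16 + 4.56 = 7.72.
Reliability = 7.72 / 8.56 = 0.902.

0.902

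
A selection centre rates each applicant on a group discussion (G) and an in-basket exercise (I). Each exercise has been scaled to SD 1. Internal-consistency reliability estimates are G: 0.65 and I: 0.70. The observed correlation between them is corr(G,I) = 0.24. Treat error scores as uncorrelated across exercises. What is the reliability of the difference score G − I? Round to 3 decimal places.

Var(G−I) = 1 + 1 − 2·0.24 = 2 − 0.48 = 1.52.
Because errors are independent across components, Cov(Tᵢ,Tⱼ) = Cov(Xᵢ,Xⱼ); the off-diagonal part of the true-score variance is the same as above.
True-score variance = [0.65 + 0.70] − 0.48 = 1.35 − 0.48 = 0.87.
Reliability = 0.87 / 1.52 = 0.572.

0.572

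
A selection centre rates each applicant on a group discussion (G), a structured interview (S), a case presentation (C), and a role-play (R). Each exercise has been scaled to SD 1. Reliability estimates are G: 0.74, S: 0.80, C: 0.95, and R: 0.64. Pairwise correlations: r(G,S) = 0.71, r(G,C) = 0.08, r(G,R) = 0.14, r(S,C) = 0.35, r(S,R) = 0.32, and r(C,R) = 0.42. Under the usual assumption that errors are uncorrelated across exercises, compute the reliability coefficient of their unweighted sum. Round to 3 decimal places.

Var(G+S+C+R) = 4 + 2·[0.71 + 0.08 + 0.14 + 0.35 + 0.32 + 0.42] = 4 + 4.04 = 8.04.
Because errors are independent across components, Cov(Tᵢ,Tⱼ) = Cov(Xᵢ,Xⱼ); the off-diagonal part of the true-score variance is the same as above.
True-score variance = [0.74 + 0.80 + 0.95 + 0.64] + 4.04 = 3.13 + 4.04 = 7.17.
Reliability = 7.17 / 8.04 = 0.892.

0.892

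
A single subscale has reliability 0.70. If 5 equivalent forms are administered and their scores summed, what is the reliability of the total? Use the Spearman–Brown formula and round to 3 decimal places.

0.921

ρ_k = kρ / (1 + (k−1)ρ) = 5·0.70 / (1 + 4·0.70) = 3.500 / 3.800 = 0.921.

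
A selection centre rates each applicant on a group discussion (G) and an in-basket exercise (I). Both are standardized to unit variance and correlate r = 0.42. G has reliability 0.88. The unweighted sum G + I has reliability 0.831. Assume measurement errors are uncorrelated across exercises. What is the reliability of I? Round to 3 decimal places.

Var(G+I) = 2 + 2·0.42 = 2.840.
True-score variance = ρ_G + ρ_I + 2·0.42, so 0.831 = (0.88 + ρ_I + 0.84) / 2.840.
ρ_I = 0.831·2.840 − 0.88 − 0.84 = 0.640.

0.640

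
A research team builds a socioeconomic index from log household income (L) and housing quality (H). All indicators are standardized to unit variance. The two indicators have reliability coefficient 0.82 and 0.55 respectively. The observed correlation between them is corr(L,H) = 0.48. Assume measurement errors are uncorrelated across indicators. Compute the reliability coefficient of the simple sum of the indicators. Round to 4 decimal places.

0.7872

Var(L+H) = 2 + 2·[0.48] = 2 + 0.96 = 2.96.
With uncorrelated errors the cross-covariances are all true-score covariance, so they carry over unchanged; only the diagonal terms shrink to ρᵢσᵢ².
True-score variance = [0.82 + 0.55] + 0.96 = 1.37 + 0.96 = 2.33.
Reliability = 2.33 / 2.96 = 0.7872.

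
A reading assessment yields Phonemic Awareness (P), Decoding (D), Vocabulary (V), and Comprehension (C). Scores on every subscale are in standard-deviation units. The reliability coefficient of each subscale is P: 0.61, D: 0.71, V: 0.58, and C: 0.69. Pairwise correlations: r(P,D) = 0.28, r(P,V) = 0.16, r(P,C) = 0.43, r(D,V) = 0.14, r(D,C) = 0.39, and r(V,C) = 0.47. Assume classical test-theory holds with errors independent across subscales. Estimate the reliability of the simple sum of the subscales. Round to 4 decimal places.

Var(P+D+V+C) = 4 + 2·[0.28 + 0.16 + 0.43 + 0.14 + 0.39 + 0.47] = 4 + 3.74 = 7.74.
Because errors are independent across components, Cov(Tᵢ,Tⱼ) = Cov(Xᵢ,Xⱼ); the off-diagonal part of the true-score variance is the same as above.
True-score variance = [0.61 + 0.71 + 0.58 + 0.69] + 3.74 = 2.59 + 3.74 = 6.33.
Reliability = 6.33 / 7.74 = 0.8178.

0.8178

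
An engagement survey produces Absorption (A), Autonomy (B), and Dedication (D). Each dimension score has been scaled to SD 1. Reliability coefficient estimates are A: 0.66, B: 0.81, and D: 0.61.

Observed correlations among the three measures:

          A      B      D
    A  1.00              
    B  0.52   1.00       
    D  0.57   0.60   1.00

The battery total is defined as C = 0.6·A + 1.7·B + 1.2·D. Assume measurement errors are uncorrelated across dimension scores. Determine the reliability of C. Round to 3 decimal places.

Var(C) = 0.6² + 1.7² + 1.2² + 2·[1.02·0.52 + 0.72·0.57 + 2.04·0.60] = 4.69 + 4.3296 = 9.0196.
Because errors are independent across components, Cov(Tᵢ,Tⱼ) = Cov(Xᵢ,Xⱼ); the off-diagonal part of the true-score variance is the same as above.
True-score variance = [0.6²·0.66 + 1.7²·0.81 + 1.2²·0.61] + 4.3296 = 3.4569 + 4.3296 = 7.7865.
Reliability = 7.7865 / 9.0196 = 0.863.

0.863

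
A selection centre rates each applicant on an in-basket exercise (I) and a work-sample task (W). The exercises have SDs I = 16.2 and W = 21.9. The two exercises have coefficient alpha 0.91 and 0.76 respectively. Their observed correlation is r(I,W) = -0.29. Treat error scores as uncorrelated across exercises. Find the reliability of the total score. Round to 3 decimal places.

0.741

Var(I+W) = 16.2² + 21.9² + 2·[16.2·21.9·(-0.29)] = 742.05 − 205.772 = 536.278.
Under uncorrelated errors the observed covariances equal the true-score covariances, so only the own-variance terms attenuate.
True-score variance = [16.2²·0.91 + 21.9²·0.76] − 205.772 = 603.324 − 205.772 = 397.552.
Reliability = 397.552 / 536.278 = 0.741.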